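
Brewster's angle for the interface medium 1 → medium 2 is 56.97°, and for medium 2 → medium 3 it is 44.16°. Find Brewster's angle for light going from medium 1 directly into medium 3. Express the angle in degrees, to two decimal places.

Each Brewster angle gives a ratio: n₂/n₁ = tan 56.97° = 1.5381, n₃/n₂ = tan 44.16° = 0.9711.
Multiplying, n₃/n₁ = 1.5381 × 0.9711 = 1.4937, and θ_B(1→3) = arctan 1.4937 = 56.20°.

θ_B ≈ 56.20°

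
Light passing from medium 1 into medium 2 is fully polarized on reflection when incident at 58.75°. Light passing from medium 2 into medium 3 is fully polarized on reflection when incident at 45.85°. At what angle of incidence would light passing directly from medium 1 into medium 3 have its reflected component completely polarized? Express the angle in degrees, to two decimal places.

Each Brewster angle gives a ratio: n₂/n₁ = tan 58.75° = 1.6479, n₃/n₂ = tan 45.85° = 1.0301.
So n₃/n₁ = (n₂/n₁)(n₃/n₂) = 1.6479 × 1.0301 = 1.6976.
θ_B(1→3) = arctan(1.6976) = 59.50°.

θ_B ≈ 59.50°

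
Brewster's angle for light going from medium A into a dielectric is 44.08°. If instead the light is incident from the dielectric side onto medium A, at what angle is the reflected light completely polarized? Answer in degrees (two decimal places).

θ_B' ≈ 45.92°

Reversing the direction swaps n₁ and n₂, so tan θ_B' = 1/tan θ_B and θ_B' = 90° − θ_B.
Hence θ_B' = 90° − 44.08° = 45.92°.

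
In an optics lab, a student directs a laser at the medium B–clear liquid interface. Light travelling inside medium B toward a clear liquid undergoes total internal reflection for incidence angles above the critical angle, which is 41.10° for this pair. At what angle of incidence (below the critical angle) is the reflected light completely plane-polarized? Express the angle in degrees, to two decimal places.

n₂/n₁ = sin θ_c = sin 41.10° = 0.6574.
tan θ_B equals the same ratio, so θ_B = arctan(0.6574) = 33.32°.

θ_B ≈ 33.32°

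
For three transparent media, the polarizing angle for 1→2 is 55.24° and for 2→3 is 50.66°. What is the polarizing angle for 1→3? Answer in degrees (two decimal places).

n₂/n₁ = tan 55.24° = 1.4410 and n₃/n₂ = tan 50.66° = 1.2200.
So n₃/n₁ = (n₂/n₁)(n₃/n₂) = 1.4410 × 1.2200 = 1.7580.
θ_B(1→3) = arctan(1.7580) = 60.37°.

θ_B ≈ 60.37°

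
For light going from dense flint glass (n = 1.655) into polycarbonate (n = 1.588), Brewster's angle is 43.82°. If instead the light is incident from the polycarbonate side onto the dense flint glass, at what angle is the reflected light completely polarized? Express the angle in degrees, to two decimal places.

θ_B' ≈ 46.18°

tan θ_B' = n₁/n₂ = 1/tan θ_B, so θ_B' = 90° − θ_B.
θ_B' = 90° − 43.82° = 46.18°.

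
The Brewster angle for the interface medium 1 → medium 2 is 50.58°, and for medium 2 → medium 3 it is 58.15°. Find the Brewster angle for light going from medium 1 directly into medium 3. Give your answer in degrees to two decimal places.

θ_B ≈ 62.95°

n₂/n₁ = tan 50.58° = 1.2166 and n₃/n₂ = tan 58.15° = 1.6097.
So n₃/n₁ = (n₂/n₁)(n₃/n₂) = 1.2166 × 1.6097 = 1.9583.
θ_B(1→3) = arctan(1.9583) = 62.95°.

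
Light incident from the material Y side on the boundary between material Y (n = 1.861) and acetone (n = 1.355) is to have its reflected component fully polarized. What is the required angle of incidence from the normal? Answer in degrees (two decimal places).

The reflected p-component vanishes when tan θ_B = n₂/n₁.
tan θ_B = n₂/n₁ = 1.355/1.861 = 0.7281. Taking the arctangent, θ_B = 36.06°.

θ_B ≈ 36.06°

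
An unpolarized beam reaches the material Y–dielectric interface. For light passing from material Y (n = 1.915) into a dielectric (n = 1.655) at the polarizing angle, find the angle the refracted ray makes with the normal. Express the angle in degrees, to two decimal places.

θ_t ≈ 49.17°

First find Brewster's angle: tan θ_B = 1.655/1.915 = 0.8642, giving θ_B = 40.83°.
The refracted ray is perpendicular to the reflected ray, so θ_t = 90° − θ_B = 49.17°.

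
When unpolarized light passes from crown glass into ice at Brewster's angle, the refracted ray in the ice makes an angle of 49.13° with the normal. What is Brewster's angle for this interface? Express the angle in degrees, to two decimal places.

θ_B ≈ 40.87°

Brewster's condition makes the reflected and refracted beams perpendicular: θ_B + θ_t = 90°.
θ_B = 90° − 49.13° = 40.87°.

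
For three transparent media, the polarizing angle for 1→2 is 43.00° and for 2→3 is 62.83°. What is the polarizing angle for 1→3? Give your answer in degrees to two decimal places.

θ_B ≈ 61.17°

tan θ_B(1→2) = n₂/n₁ = tan 43.00° = 0.9325.
tan θ_B(2→3) = n₃/n₂ = tan 62.83° = 1.9483.
n₃/n₁ = 1.8168. Then tan θ_B(1→3) = n₃/n₁, so θ_B(1→3) = arctan(1.8168) = 61.17°.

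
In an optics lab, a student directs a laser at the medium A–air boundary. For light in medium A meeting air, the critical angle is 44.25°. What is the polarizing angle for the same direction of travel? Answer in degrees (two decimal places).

θ_B ≈ 34.91°

sin θ_c = n₂/n₁, so n₂/n₁ = sin 44.25° = 0.6978.
Brewster: tan θ_B = n₂/n₁ = 0.6978.
θ_B = arctan(0.6978) = 34.91°.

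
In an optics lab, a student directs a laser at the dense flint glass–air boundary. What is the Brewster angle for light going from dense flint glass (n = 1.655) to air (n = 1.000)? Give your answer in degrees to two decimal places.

At Brewster's angle the reflected and refracted rays are perpendicular, which with Snell's law gives tan θ_B = n₂/n₁.
Here n₂/n₁ = 1.000/1.655 = 0.6042, and Brewster's law gives tan θ_B = n₂/n₁.
So θ_B = arctan 0.6042 = 31.14°.

θ_B ≈ 31.14°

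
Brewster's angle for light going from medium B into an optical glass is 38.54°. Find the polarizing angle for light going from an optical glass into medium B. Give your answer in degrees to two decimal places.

θ_B' ≈ 51.46°

Reversing the direction swaps n₁ and n₂, so tan θ_B' = 1/tan θ_B and θ_B' = 90° − θ_B.
Hence θ_B' = 90° − 38.54° = 51.46°.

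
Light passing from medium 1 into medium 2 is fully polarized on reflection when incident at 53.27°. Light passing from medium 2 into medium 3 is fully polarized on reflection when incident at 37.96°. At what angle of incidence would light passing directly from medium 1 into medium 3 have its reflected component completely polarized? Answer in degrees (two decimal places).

n₂/n₁ = tan 53.27° = 1.3401 and n₃/n₂ = tan 37.96° = 0.7802.
Multiplying, n₃/n₁ = 1.3401 × 0.7802 = 1.0455, and θ_B(1→3) = arctan 1.0455 = 46.27°.

θ_B ≈ 46.27°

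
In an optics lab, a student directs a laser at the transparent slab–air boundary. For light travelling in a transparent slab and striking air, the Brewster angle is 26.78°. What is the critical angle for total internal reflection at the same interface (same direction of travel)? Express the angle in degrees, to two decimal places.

θ_c ≈ 30.31°

tan θ_B = n₂/n₁ = tan 26.78° = 0.5047.
Total internal reflection: sin θ_c = n₂/n₁ = 0.5047.
θ_c = arcsin(0.5047) = 30.31°.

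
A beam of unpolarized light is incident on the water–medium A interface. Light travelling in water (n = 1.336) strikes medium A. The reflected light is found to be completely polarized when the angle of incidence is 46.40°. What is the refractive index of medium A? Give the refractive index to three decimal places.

n ≈ 1.403

Brewster's law: tan θ_B = n₂/n₁ (light incident in water, refracted into medium A).
n₂ = n₁ tan θ_B = 1.336 × tan 46.40° = 1.403.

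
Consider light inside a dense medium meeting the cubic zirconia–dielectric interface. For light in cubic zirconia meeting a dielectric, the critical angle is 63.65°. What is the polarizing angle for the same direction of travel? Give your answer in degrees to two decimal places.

θ_B ≈ 41.86°

sin θ_c = n₂/n₁, so n₂/n₁ = sin 63.65° = 0.8961.
Brewster: tan θ_B = n₂/n₁ = 0.8961.
θ_B = arctan(0.8961) = 41.86°.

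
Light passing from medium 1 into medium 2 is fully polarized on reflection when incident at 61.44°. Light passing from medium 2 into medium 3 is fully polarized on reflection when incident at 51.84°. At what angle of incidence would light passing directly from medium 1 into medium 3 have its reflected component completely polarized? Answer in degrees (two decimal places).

θ_B ≈ 66.84°

n₂/n₁ = tan 61.44° = 1.8372 and n₃/n₂ = tan 51.84° = 1.2726.
n₃/n₁ = 2.3380. Then tan θ_B(1→3) = n₃/n₁, so θ_B(1→3) = arctan(2.3380) = 66.84°.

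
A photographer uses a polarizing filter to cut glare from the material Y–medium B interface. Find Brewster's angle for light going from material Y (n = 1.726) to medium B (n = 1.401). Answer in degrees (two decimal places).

Here n₂/n₁ = 1.401/1.726 = 0.8117, and Brewster's law gives tan θ_B = n₂/n₁.
So θ_B = arctan 0.8117 = 39.07°.

θ_B ≈ 39.07°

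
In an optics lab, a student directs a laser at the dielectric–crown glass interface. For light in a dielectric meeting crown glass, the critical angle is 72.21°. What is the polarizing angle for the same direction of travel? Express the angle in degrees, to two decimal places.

sin θ_c = n₂/n₁, so n₂/n₁ = sin 72.21° = 0.9522.
Brewster: tan θ_B = n₂/n₁ = 0.9522.
θ_B = arctan(0.9522) = 43.60°.

θ_B ≈ 43.60°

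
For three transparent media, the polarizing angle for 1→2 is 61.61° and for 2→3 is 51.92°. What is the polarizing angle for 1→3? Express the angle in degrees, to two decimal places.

θ_B ≈ 67.05°

tan θ_B(1→2) = n₂/n₁ = tan 61.61° = 1.8502.
tan θ_B(2→3) = n₃/n₂ = tan 51.92° = 1.2763.
n₃/n₁ = 2.3614. Then tan θ_B(1→3) = n₃/n₁, so θ_B(1→3) = arctan(2.3614) = 67.05°.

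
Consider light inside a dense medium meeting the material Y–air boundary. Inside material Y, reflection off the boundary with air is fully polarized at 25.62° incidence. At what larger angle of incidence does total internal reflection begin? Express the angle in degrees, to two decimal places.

n₂/n₁ = tan 25.62° = 0.4795; the critical angle satisfies sin θ_c = n₂/n₁.
θ_c = arcsin(0.4795) = 28.66°.

θ_c ≈ 28.66°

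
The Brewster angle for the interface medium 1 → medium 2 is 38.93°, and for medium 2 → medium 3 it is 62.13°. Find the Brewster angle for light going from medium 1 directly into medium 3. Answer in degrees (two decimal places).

Each Brewster angle gives a ratio: n₂/n₁ = tan 38.93° = 0.8078, n₃/n₂ = tan 62.13° = 1.8911.
Multiplying, n₃/n₁ = 0.8078 × 1.8911 = 1.5275, and θ_B(1→3) = arctan 1.5275 = 56.79°.

θ_B ≈ 56.79°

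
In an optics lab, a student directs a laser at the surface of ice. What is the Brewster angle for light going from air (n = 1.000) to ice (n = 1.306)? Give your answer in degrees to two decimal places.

θ_B ≈ 52.56°

At Brewster's angle the reflected and refracted rays are perpendicular, which with Snell's law gives tan θ_B = n₂/n₁.
tan θ_B = n₂/n₁ = 1.306/1.000 = 1.3060. Taking the arctangent, θ_B = 52.56°.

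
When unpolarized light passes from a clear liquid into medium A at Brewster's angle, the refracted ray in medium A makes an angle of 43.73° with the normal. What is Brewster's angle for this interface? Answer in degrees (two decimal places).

Since the reflected and refracted rays are at right angles at the polarizing angle, θ_B + θ_t = 90°.
So θ_B = 90° − θ_t = 90° − 43.73° = 46.27°.

θ_B ≈ 46.27°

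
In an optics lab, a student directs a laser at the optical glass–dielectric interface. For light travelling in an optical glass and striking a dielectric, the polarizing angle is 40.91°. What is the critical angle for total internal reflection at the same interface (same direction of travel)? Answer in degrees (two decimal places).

n₂/n₁ = tan 40.91° = 0.8665; the critical angle satisfies sin θ_c = n₂/n₁.
θ_c = arcsin(0.8665) = 60.06°.

θ_c ≈ 60.06°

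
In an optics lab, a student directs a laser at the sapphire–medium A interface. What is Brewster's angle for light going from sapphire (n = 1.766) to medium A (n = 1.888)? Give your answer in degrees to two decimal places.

The reflected p-component vanishes when tan θ_B = n₂/n₁.
tan θ_B = n₂/n₁ = 1.888/1.766 = 1.0691.
So θ_B = arctan 1.0691 = 46.91°.

θ_B ≈ 46.91°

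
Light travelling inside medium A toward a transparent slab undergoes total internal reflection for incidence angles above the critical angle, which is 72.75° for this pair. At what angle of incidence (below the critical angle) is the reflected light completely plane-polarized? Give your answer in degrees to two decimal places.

At the critical angle sin θ_c = n₂/n₁, giving n₂/n₁ = sin 72.75° = 0.9550.
Then tan θ_B = n₂/n₁ = 0.9550, so θ_B = arctan 0.9550 = 43.68°.

θ_B ≈ 43.68°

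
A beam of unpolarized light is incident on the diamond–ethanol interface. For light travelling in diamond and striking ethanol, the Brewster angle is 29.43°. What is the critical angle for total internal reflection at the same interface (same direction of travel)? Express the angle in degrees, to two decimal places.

θ_c ≈ 34.34°

From Brewster, n₂/n₁ = tan θ_B = tan 29.43° = 0.5642.
Then sin θ_c = n₂/n₁ = 0.5642, so θ_c = arcsin 0.5642 = 34.34°.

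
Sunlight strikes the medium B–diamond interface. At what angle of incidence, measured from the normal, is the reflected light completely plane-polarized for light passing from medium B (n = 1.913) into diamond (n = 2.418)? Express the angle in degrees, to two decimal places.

Here n₂/n₁ = 2.418/1.913 = 1.2640, and Brewster's law gives tan θ_B = n₂/n₁.
So θ_B = arctan 1.2640 = 51.65°.

θ_B ≈ 51.65°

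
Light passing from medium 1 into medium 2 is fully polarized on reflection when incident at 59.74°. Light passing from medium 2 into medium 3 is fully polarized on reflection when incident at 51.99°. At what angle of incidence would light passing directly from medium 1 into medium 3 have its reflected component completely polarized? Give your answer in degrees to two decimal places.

θ_B ≈ 65.49°

tan θ_B(1→2) = n₂/n₁ = tan 59.74° = 1.7140.
tan θ_B(2→3) = n₃/n₂ = tan 51.99° = 1.2795.
So n₃/n₁ = (n₂/n₁)(n₃/n₂) = 1.7140 × 1.2795 = 2.1931.
θ_B(1→3) = arctan(2.1931) = 65.49°.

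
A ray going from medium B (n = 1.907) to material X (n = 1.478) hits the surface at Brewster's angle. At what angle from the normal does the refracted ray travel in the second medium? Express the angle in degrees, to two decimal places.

First find Brewster's angle: tan θ_B = 1.478/1.907 = 0.7750, giving θ_B = 37.78°.
Since θ_B + θ_t = 90° at Brewster incidence, θ_t = 90° − 37.78° = 52.22°.

θ_t ≈ 52.22°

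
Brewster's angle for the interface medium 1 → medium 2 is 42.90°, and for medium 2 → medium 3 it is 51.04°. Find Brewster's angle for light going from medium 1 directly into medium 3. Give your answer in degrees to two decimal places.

tan θ_B(1→2) = n₂/n₁ = tan 42.90° = 0.9293.
tan θ_B(2→3) = n₃/n₂ = tan 51.04° = 1.2367.
Multiplying, n₃/n₁ = 0.9293 × 1.2367 = 1.1492, and θ_B(1→3) = arctan 1.1492 = 48.97°.

θ_B ≈ 48.97°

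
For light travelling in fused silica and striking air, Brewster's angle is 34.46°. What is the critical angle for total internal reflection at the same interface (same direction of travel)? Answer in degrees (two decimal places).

θ_c ≈ 43.33°

tan θ_B = n₂/n₁ = tan 34.46° = 0.6863.
Total internal reflection: sin θ_c = n₂/n₁ = 0.6863.
θ_c = arcsin(0.6863) = 43.33°.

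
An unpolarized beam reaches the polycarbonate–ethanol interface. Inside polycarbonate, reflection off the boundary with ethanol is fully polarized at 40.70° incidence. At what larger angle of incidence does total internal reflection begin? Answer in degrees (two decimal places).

tan θ_B = n₂/n₁ = tan 40.70° = 0.8601.
Total internal reflection: sin θ_c = n₂/n₁ = 0.8601.
θ_c = arcsin(0.8601) = 59.33°.

θ_c ≈ 59.33°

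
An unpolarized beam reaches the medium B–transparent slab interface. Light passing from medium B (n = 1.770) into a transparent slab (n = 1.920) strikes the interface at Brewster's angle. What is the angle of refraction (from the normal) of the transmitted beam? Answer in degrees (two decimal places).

θ_B = arctan(n₂/n₁) = arctan(1.920/1.770) = 47.33°.
Since θ_B + θ_t = 90° at Brewster incidence, θ_t = 90° − 47.33° = 42.67°.

θ_t ≈ 42.67°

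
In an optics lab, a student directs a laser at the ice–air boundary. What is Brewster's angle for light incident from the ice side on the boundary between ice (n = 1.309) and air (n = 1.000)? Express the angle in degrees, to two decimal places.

θ_B ≈ 37.38°

Brewster's condition: tan θ_B = n₂/n₁ = 1.000/1.309 = 0.7639. Taking the arctangent, θ_B = 37.38°.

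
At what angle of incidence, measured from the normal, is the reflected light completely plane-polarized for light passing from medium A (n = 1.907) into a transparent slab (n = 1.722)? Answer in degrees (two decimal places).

θ_B ≈ 42.08°

The reflected p-component vanishes when tan θ_B = n₂/n₁.
Brewster's condition: tan θ_B = n₂/n₁ = 1.722/1.907 = 0.9030.
So θ_B = arctan 0.9030 = 42.08°.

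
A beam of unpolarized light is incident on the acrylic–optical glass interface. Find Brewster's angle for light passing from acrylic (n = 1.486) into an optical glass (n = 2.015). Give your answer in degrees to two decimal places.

tan θ_B = n₂/n₁ = 2.015/1.486 = 1.3560. Taking the arctangent, θ_B = 53.59°.

θ_B ≈ 53.59°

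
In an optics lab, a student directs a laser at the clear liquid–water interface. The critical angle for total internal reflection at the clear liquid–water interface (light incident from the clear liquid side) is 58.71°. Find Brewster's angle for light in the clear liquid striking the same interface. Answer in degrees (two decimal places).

At the critical angle sin θ_c = n₂/n₁, giving n₂/n₁ = sin 58.71° = 0.8545.
Then tan θ_B = n₂/n₁ = 0.8545, so θ_B = arctan 0.8545 = 40.52°.

θ_B ≈ 40.52°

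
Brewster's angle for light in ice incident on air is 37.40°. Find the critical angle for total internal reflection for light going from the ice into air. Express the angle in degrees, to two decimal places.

tan θ_B = n₂/n₁ = tan 37.40° = 0.7646.
Total internal reflection: sin θ_c = n₂/n₁ = 0.7646.
θ_c = arcsin(0.7646) = 49.87°.

θ_c ≈ 49.87°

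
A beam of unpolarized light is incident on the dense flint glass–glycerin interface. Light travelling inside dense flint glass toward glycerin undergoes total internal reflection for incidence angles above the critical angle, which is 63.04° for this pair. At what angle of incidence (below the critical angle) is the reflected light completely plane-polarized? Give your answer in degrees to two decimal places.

n₂/n₁ = sin θ_c = sin 63.04° = 0.8913.
tan θ_B equals the same ratio, so θ_B = arctan(0.8913) = 41.71°.

θ_B ≈ 41.71°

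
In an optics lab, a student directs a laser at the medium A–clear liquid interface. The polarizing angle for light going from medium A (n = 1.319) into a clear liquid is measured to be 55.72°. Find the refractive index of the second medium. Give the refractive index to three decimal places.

n ≈ 1.935

Brewster's law: tan θ_B = n₂/n₁ (light incident in medium A, refracted into a clear liquid).
n₂ = n₁ tan θ_B = 1.319 × tan 55.72° = 1.935.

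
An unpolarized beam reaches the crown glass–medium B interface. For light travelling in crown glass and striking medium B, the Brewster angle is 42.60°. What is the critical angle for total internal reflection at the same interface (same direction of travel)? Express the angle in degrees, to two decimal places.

From Brewster, n₂/n₁ = tan θ_B = tan 42.60° = 0.9195.
Then sin θ_c = n₂/n₁ = 0.9195, so θ_c = arcsin 0.9195 = 66.86°.

θ_c ≈ 66.86°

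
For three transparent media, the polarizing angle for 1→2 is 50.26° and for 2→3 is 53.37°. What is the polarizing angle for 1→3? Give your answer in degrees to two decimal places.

θ_B ≈ 58.28°

Each Brewster angle gives a ratio: n₂/n₁ = tan 50.26° = 1.2028, n₃/n₂ = tan 53.37° = 1.3450.
So n₃/n₁ = (n₂/n₁)(n₃/n₂) = 1.2028 × 1.3450 = 1.6178.
θ_B(1→3) = arctan(1.6178) = 58.28°.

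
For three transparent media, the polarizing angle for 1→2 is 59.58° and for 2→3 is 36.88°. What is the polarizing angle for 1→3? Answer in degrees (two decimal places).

n₂/n₁ = tan 59.58° = 1.7031 and n₃/n₂ = tan 36.88° = 0.7503.
Multiplying, n₃/n₁ = 1.7031 × 0.7503 = 1.2778, and θ_B(1→3) = arctan 1.2778 = 51.95°.

θ_B ≈ 51.95°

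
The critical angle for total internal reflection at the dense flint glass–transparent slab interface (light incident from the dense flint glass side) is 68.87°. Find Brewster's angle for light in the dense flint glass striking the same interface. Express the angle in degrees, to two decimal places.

At the critical angle sin θ_c = n₂/n₁, giving n₂/n₁ = sin 68.87° = 0.9328.
Then tan θ_B = n₂/n₁ = 0.9328, so θ_B = arctan 0.9328 = 43.01°.

θ_B ≈ 43.01°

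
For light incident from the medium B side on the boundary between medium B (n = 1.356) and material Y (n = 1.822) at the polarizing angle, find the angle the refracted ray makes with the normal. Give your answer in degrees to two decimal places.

First find Brewster's angle: tan θ_B = 1.822/1.356 = 1.3437, giving θ_B = 53.34°.
The refracted ray is perpendicular to the reflected ray, so θ_t = 90° − θ_B = 36.66°.

θ_t ≈ 36.66°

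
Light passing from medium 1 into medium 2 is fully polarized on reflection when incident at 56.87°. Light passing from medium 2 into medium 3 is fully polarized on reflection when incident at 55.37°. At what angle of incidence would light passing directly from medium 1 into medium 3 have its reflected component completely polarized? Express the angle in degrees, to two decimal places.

θ_B ≈ 65.74°

Each Brewster angle gives a ratio: n₂/n₁ = tan 56.87° = 1.5322, n₃/n₂ = tan 55.37° = 1.4480.
Multiplying, n₃/n₁ = 1.5322 × 1.4480 = 2.2186, and θ_B(1→3) = arctan 2.2186 = 65.74°.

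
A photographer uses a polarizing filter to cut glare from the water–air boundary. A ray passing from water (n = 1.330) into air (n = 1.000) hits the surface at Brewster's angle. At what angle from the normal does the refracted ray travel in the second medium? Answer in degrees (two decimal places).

tan θ_B = n₂/n₁ = 1.000/1.330 = 0.7519, so θ_B = 36.94°.
The refracted ray is perpendicular to the reflected ray, so θ_t = 90° − θ_B = 53.06°.

θ_t ≈ 53.06°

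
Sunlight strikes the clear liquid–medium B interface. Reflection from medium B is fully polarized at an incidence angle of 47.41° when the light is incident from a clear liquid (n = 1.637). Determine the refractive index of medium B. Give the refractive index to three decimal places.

n ≈ 1.781

Full polarization of the reflected beam means tan θ_B = n₂/n₁, where n₁ is the incident medium (a clear liquid).
n₂ = n₁ tan θ_B = 1.637 × tan 47.41° = 1.781.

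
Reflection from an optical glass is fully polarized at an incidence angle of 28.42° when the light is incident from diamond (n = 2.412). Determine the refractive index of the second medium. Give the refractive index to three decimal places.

Brewster's law: tan θ_B = n₂/n₁ (light incident in diamond, refracted into an optical glass).
n₂ = n₁ tan θ_B = 2.412 × tan 28.42° = 1.305.

n ≈ 1.305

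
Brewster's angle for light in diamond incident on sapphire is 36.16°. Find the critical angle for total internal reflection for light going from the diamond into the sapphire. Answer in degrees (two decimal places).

tan θ_B = n₂/n₁ = tan 36.16° = 0.7308.
Total internal reflection: sin θ_c = n₂/n₁ = 0.7308.
θ_c = arcsin(0.7308) = 46.95°.

θ_c ≈ 46.95°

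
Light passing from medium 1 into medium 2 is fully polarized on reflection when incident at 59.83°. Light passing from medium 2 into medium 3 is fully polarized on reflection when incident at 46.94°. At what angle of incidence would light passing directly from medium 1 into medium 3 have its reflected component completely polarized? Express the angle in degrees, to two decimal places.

θ_B ≈ 61.49°

tan θ_B(1→2) = n₂/n₁ = tan 59.83° = 1.7202.
tan θ_B(2→3) = n₃/n₂ = tan 46.94° = 1.0701.
n₃/n₁ = 1.8409. Then tan θ_B(1→3) = n₃/n₁, so θ_B(1→3) = arctan(1.8409) = 61.49°.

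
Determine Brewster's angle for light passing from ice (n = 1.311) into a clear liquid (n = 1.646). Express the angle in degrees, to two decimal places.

θ_B ≈ 51.46°

tan θ_B = n₂/n₁ = 1.646/1.311 = 1.2555.
So θ_B = arctan 1.2555 = 51.46°.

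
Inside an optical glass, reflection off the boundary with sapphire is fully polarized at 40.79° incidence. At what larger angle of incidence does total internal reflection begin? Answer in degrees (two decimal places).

θ_c ≈ 59.64°

tan θ_B = n₂/n₁ = tan 40.79° = 0.8629.
Total internal reflection: sin θ_c = n₂/n₁ = 0.8629.
θ_c = arcsin(0.8629) = 59.64°.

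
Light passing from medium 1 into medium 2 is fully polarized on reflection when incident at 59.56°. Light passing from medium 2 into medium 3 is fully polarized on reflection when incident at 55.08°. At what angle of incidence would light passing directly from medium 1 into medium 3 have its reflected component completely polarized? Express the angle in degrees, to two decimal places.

Each Brewster angle gives a ratio: n₂/n₁ = tan 59.56° = 1.7017, n₃/n₂ = tan 55.08° = 1.4324.
Multiplying, n₃/n₁ = 1.7017 × 1.4324 = 2.4376, and θ_B(1→3) = arctan 2.4376 = 67.69°.

θ_B ≈ 67.69°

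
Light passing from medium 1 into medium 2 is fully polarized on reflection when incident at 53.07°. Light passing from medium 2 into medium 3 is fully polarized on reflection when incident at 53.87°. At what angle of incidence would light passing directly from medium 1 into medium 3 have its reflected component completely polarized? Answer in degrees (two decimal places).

n₂/n₁ = tan 53.07° = 1.3304 and n₃/n₂ = tan 53.87° = 1.3698.
n₃/n₁ = 1.8225. Then tan θ_B(1→3) = n₃/n₁, so θ_B(1→3) = arctan(1.8225) = 61.25°.

θ_B ≈ 61.25°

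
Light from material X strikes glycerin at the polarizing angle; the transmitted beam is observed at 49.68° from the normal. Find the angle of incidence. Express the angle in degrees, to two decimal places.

Brewster's condition makes the reflected and refracted beams perpendicular: θ_B + θ_t = 90°.
θ_B = 90° − 49.68° = 40.32°.

θ_B ≈ 40.32°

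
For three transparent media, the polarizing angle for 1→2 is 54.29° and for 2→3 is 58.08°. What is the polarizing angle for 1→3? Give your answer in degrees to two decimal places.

θ_B ≈ 65.88°

Each Brewster angle gives a ratio: n₂/n₁ = tan 54.29° = 1.3911, n₃/n₂ = tan 58.08° = 1.6053.
n₃/n₁ = 2.2332. Then tan θ_B(1→3) = n₃/n₁, so θ_B(1→3) = arctan(2.2332) = 65.88°.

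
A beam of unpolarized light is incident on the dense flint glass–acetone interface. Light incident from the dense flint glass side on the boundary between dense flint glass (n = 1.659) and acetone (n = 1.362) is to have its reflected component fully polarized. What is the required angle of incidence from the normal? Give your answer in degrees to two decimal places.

θ_B ≈ 39.39°

Brewster's condition: tan θ_B = n₂/n₁ = 1.362/1.659 = 0.8210. Taking the arctangent, θ_B = 39.39°.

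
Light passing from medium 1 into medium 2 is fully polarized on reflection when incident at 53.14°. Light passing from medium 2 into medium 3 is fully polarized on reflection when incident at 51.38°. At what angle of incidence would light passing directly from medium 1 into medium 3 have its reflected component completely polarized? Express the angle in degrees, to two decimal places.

tan θ_B(1→2) = n₂/n₁ = tan 53.14° = 1.3338.
tan θ_B(2→3) = n₃/n₂ = tan 51.38° = 1.2518.
Multiplying, n₃/n₁ = 1.3338 × 1.2518 = 1.6696, and θ_B(1→3) = arctan 1.6696 = 59.08°.

θ_B ≈ 59.08°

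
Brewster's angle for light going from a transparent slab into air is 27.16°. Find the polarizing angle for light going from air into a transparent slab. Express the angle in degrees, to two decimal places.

θ_B' ≈ 62.84°

tan θ_B' = n₁/n₂ = 1/tan θ_B, so θ_B' = 90° − θ_B.
θ_B' = 90° − 27.16° = 62.84°.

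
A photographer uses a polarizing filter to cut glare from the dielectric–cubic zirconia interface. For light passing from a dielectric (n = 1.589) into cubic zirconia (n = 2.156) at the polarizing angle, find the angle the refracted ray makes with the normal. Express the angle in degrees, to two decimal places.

tan θ_B = n₂/n₁ = 2.156/1.589 = 1.3568, so θ_B = 53.61°.
The refracted ray is perpendicular to the reflected ray, so θ_t = 90° − θ_B = 36.39°.

θ_t ≈ 36.39°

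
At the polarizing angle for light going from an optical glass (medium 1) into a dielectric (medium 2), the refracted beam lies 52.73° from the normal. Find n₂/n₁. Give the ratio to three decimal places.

n₂/n₁ ≈ 0.761

θ_B + θ_t = 90°, so θ_B = 90° − 52.73° = 37.27°.
tan θ_B = n₂/n₁, so n₂/n₁ = tan 37.27° = 0.761.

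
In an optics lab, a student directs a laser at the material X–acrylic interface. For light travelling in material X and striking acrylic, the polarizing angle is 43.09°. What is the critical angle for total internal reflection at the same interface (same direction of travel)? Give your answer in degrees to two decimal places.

θ_c ≈ 69.30°

tan θ_B = n₂/n₁ = tan 43.09° = 0.9355.
Total internal reflection: sin θ_c = n₂/n₁ = 0.9355.
θ_c = arcsin(0.9355) = 69.30°.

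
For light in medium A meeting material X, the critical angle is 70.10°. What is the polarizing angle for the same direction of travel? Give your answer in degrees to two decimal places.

sin θ_c = n₂/n₁, so n₂/n₁ = sin 70.10° = 0.9403.
Brewster: tan θ_B = n₂/n₁ = 0.9403.
θ_B = arctan(0.9403) = 43.24°.

θ_B ≈ 43.24°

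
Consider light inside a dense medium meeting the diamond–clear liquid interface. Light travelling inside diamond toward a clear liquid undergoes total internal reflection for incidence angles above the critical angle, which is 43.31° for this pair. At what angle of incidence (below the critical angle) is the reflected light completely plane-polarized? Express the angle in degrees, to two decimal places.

n₂/n₁ = sin θ_c = sin 43.31° = 0.6859.
tan θ_B equals the same ratio, so θ_B = arctan(0.6859) = 34.45°.

θ_B ≈ 34.45°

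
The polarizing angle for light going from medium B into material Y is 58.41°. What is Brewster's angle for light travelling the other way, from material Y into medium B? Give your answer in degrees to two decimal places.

Reversing the direction swaps n₁ and n₂, so tan θ_B' = 1/tan θ_B and θ_B' = 90° − θ_B.
Hence θ_B' = 90° − 58.41° = 31.59°.

θ_B' ≈ 31.59°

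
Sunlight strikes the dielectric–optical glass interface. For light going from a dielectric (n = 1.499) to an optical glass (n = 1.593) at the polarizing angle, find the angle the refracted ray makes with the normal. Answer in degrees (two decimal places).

θ_B = arctan(n₂/n₁) = arctan(1.593/1.499) = 46.74°.
At Brewster's angle the reflected and refracted rays are perpendicular, so θ_t = 90° − θ_B = 90° − 46.74° = 43.26°.

θ_t ≈ 43.26°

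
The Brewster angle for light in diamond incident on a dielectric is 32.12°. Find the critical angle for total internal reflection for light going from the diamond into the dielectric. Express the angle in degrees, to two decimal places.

From Brewster, n₂/n₁ = tan θ_B = tan 32.12° = 0.6278.
Then sin θ_c = n₂/n₁ = 0.6278, so θ_c = arcsin 0.6278 = 38.89°.

θ_c ≈ 38.89°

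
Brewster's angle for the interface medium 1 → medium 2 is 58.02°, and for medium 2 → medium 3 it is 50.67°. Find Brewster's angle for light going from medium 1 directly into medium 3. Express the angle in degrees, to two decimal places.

n₂/n₁ = tan 58.02° = 1.6016 and n₃/n₂ = tan 50.67° = 1.2205.
Multiplying, n₃/n₁ = 1.6016 × 1.2205 = 1.9547, and θ_B(1→3) = arctan 1.9547 = 62.91°.

θ_B ≈ 62.91°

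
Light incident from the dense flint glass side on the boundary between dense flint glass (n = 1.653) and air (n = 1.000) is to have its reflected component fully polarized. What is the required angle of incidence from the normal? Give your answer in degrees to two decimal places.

θ_B ≈ 31.17°

tan θ_B = n₂/n₁ = 1.000/1.653 = 0.6050. Taking the arctangent, θ_B = 31.17°.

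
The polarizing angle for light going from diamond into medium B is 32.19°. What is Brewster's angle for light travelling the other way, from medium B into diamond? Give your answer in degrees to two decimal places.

θ_B' ≈ 57.81°

tan θ_B' = n₁/n₂ = 1/tan θ_B, so θ_B' = 90° − θ_B.
θ_B' = 90° − 32.19° = 57.81°.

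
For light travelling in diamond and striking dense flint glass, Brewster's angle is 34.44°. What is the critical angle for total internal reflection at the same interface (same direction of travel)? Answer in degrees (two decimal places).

θ_c ≈ 43.29°

tan θ_B = n₂/n₁ = tan 34.44° = 0.6857.
Total internal reflection: sin θ_c = n₂/n₁ = 0.6857.
θ_c = arcsin(0.6857) = 43.29°.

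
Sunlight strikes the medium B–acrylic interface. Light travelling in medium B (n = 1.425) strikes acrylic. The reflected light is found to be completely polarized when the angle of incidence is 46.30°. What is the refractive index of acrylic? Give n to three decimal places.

n ≈ 1.491

Full polarization of the reflected beam means tan θ_B = n₂/n₁, where n₁ is the incident medium (medium B).
n₂ = n₁ tan θ_B = 1.425 × tan 46.30° = 1.491.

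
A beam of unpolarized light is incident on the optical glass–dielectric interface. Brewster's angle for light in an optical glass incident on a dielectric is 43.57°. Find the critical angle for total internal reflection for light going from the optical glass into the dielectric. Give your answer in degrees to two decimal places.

n₂/n₁ = tan 43.57° = 0.9513; the critical angle satisfies sin θ_c = n₂/n₁.
θ_c = arcsin(0.9513) = 72.04°.

θ_c ≈ 72.04°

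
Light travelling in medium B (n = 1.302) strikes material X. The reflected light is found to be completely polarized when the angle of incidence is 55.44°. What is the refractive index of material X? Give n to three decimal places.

n ≈ 1.890

At the polarizing angle, tan θ_B = n₂/n₁ with n₁ on the incident side (medium B) and n₂ on the transmitted side (material X).
n₂ = n₁ tan θ_B = 1.302 × tan 55.44° = 1.890.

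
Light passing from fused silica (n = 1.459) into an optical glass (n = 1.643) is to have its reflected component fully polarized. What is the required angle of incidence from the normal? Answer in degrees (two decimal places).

θ_B ≈ 48.39°

Brewster's condition: tan θ_B = n₂/n₁ = 1.643/1.459 = 1.1261.
θ_B = arctan(1.1261) = 48.39°.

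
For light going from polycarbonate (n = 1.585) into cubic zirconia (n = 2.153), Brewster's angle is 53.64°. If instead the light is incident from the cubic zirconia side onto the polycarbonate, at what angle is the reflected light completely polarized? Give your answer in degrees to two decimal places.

Reversing the direction swaps n₁ and n₂, so tan θ_B' = 1/tan θ_B and θ_B' = 90° − θ_B.
Hence θ_B' = 90° − 53.64° = 36.36°.

θ_B' ≈ 36.36°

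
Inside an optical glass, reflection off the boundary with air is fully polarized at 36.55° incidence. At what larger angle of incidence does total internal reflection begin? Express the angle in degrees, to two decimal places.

θ_c ≈ 47.84°

From Brewster, n₂/n₁ = tan θ_B = tan 36.55° = 0.7413.
Then sin θ_c = n₂/n₁ = 0.7413, so θ_c = arcsin 0.7413 = 47.84°.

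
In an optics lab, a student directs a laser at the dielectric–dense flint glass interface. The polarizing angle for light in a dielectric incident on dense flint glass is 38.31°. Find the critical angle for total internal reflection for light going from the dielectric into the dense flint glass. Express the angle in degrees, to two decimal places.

θ_c ≈ 52.19°

From Brewster, n₂/n₁ = tan θ_B = tan 38.31° = 0.7900.
Then sin θ_c = n₂/n₁ = 0.7900, so θ_c = arcsin 0.7900 = 52.19°.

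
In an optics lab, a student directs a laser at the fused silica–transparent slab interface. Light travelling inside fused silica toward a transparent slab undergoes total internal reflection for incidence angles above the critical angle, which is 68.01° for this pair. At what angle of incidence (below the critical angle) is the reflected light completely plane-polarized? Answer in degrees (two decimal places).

n₂/n₁ = sin θ_c = sin 68.01° = 0.9272.
tan θ_B equals the same ratio, so θ_B = arctan(0.9272) = 42.84°.

θ_B ≈ 42.84°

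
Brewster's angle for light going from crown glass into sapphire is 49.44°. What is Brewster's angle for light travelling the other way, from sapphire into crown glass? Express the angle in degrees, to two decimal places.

The two Brewster angles are complementary: θ_B' = 90° − θ_B = 90° − 49.44° = 40.56°.

θ_B' ≈ 40.56°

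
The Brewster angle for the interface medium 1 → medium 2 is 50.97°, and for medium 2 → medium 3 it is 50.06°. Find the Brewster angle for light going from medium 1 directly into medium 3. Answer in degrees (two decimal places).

θ_B ≈ 55.83°

n₂/n₁ = tan 50.97° = 1.2336 and n₃/n₂ = tan 50.06° = 1.1943.
So n₃/n₁ = (n₂/n₁)(n₃/n₂) = 1.2336 × 1.1943 = 1.4732.
θ_B(1→3) = arctan(1.4732) = 55.83°.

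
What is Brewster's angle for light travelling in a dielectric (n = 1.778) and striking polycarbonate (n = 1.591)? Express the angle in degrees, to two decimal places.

Brewster's condition: tan θ_B = n₂/n₁ = 1.591/1.778 = 0.8948.
θ_B = arctan(0.8948) = 41.82°.

θ_B ≈ 41.82°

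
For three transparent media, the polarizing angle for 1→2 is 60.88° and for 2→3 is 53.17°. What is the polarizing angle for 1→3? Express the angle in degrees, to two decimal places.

tan θ_B(1→2) = n₂/n₁ = tan 60.88° = 1.7952.
tan θ_B(2→3) = n₃/n₂ = tan 53.17° = 1.3353.
n₃/n₁ = 2.3970. Then tan θ_B(1→3) = n₃/n₁, so θ_B(1→3) = arctan(2.3970) = 67.35°.

θ_B ≈ 67.35°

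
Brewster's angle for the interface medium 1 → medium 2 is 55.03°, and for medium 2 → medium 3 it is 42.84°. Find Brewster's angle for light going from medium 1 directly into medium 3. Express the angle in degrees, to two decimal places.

n₂/n₁ = tan 55.03° = 1.4297 and n₃/n₂ = tan 42.84° = 0.9273.
n₃/n₁ = 1.3258. Then tan θ_B(1→3) = n₃/n₁, so θ_B(1→3) = arctan(1.3258) = 52.97°.

θ_B ≈ 52.97°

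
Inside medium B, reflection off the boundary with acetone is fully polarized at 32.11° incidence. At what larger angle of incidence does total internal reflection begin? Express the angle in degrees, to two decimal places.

θ_c ≈ 38.87°

n₂/n₁ = tan 32.11° = 0.6275; the critical angle satisfies sin θ_c = n₂/n₁.
θ_c = arcsin(0.6275) = 38.87°.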